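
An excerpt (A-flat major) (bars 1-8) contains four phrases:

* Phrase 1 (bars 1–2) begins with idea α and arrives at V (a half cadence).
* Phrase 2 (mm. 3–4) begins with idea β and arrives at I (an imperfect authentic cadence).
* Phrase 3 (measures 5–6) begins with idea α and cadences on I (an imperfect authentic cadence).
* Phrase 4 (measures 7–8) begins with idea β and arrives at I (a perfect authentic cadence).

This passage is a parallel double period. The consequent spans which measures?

In a double period the four phrases pair into a large antecedent (phrases 1–2, ending imperfect authentic cadence) and a large consequent (phrases 3–4, ending perfect authentic cadence). The consequent spans mm. 5–8.

measures 5–8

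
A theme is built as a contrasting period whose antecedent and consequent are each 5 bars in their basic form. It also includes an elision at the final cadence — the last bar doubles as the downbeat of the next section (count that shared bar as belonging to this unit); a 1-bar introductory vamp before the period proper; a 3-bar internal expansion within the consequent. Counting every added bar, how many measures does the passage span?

14 measures

Basic contrasting period: 5 + 5 = 10 bars.
10 (basic form) + 1 (introduction) + 3 (internal expansion) = 14.
The elision shares a bar with the next section but does not change this unit's count.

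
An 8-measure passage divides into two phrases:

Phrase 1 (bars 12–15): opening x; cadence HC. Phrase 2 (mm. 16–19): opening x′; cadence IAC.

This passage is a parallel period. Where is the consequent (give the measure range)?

measures 16–19

The antecedent is the phrase ending with the weaker cadence (half cadence, phrase 1) and the consequent the one ending more conclusively (imperfect authentic cadence, phrase 2); the consequent is bars 16–19.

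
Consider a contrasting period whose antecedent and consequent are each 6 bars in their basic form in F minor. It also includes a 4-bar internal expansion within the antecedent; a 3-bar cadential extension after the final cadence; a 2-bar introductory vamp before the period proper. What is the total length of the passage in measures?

Basic contrasting period: 6 + 6 = 12 bars.
12 (basic form) + 4 (internal expansion) + 3 (cadential extension) + 2 (introduction) = 21.

21 measures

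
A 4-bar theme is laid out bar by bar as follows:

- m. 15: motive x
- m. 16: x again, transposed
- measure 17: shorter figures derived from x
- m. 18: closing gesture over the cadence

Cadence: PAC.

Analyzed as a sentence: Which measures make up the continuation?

After the presentation (bars 15–16), the continuation covers the fragmentation through the cadence: measures 17–18.

measures 17–18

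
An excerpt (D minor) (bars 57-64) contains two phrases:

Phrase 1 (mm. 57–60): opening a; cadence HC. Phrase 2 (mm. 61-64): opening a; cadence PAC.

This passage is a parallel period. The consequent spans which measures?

The antecedent is the phrase ending with the weaker cadence (half cadence, phrase 1) and the consequent the one ending more conclusively (perfect authentic cadence, phrase 2); the consequent is mm. 61–64.

measures 61–64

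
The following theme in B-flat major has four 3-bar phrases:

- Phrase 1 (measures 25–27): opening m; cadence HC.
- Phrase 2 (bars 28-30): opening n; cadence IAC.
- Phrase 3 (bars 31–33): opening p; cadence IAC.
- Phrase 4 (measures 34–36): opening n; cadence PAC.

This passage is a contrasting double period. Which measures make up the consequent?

measures 31–36

In a double period the four phrases pair into a large antecedent (phrases 1–2, ending imperfect authentic cadence) and a large consequent (phrases 3–4, ending perfect authentic cadence). The consequent spans mm. 31–36.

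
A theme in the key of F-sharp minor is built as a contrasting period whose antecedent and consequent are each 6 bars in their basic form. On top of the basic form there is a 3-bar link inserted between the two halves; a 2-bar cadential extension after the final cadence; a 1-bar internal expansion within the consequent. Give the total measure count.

Basic contrasting period: 6 + 6 = 12 bars.
12 (basic form) + 3 (link) + 2 (cadential extension) + 1 (internal expansion) = 18.

18 measures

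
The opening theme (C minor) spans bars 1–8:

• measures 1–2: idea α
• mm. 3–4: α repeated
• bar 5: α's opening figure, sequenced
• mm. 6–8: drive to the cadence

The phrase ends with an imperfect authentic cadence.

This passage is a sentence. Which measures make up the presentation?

measures 1–4

The presentation of a sentence is the basic idea (mm. 1-2) plus its repetition (mm. 3–4); the presentation is therefore measures 1–4.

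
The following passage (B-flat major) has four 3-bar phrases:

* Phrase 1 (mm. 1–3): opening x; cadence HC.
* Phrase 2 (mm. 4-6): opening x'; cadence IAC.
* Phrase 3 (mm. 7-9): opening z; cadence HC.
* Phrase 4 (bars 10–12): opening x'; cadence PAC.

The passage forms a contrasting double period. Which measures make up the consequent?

In a double period the first pair of phrases (ending imperfect authentic cadence) is the large antecedent and the second pair (ending perfect authentic cadence) is the large consequent; the consequent is measures 7–12.

measures 7–12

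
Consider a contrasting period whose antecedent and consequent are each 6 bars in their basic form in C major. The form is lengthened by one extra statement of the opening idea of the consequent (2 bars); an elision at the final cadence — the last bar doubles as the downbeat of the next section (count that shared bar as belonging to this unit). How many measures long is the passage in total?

Basic contrasting period: 6 + 6 = 12 bars.
12 (basic form) + 2 (extra statement) = 14.
The elision shares a bar with the next section but does not change this unit's count.

14 measures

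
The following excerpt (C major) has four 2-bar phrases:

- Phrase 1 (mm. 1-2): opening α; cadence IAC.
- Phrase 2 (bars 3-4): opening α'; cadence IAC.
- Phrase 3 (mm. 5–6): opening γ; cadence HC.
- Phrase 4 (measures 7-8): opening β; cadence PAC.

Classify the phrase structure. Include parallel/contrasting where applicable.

Four phrases in two halves: the first half (mm. 1–4) ends with an imperfect authentic cadence, the second (mm. 5–8) with a perfect authentic cadence — a large antecedent–consequent pair, i.e. a double period.
Phrase 3 begins with different material from phrase 1, making it contrasting.

contrasting double period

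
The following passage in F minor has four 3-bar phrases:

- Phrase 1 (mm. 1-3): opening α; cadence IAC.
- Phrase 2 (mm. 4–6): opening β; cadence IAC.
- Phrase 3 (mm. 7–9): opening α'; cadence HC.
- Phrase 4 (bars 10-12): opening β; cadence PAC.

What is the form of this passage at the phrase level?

parallel double period

Four phrases in two halves: the first half (measures 1–6) ends with an imperfect authentic cadence, the second (mm. 7-12) with a perfect authentic cadence — a large antecedent–consequent pair, i.e. a double period.
Phrase 3 begins with the same material as phrase 1, making it parallel.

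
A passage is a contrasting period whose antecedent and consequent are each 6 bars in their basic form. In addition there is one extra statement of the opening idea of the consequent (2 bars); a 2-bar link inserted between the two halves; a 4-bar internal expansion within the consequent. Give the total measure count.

20 measures

Basic contrasting period: 6 + 6 = 12 bars.
12 (basic form) + 2 (extra statement) + 2 (link) + 4 (internal expansion) = 20.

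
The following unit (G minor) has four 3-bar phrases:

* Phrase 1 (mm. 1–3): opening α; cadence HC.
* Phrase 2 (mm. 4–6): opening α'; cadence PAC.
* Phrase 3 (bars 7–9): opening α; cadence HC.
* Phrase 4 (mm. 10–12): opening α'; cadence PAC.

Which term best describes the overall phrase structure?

The cadence pattern HC–PAC–HC–PAC is weak–strong twice, and phrases 3–4 restate phrases 1–2: a period heard twice, not a double period (which would end weakly at phrase 2).

repeated period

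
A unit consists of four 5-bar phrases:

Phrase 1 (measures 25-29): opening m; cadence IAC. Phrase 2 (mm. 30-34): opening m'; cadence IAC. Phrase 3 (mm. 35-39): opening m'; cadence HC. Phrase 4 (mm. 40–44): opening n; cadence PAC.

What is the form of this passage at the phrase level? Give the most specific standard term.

Four phrases in two halves: the first half (mm. 25–34) ends with an imperfect authentic cadence, the second (measures 35–44) with a perfect authentic cadence — a large antecedent–consequent pair, i.e. a double period.
Phrase 3 begins with the same material as phrase 1, making it parallel.

parallel double period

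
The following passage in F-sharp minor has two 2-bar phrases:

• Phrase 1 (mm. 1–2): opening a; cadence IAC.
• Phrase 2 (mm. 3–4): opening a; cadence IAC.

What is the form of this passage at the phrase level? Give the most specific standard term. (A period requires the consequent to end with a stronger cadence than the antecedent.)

Both phrases have the same opening (a) and the same cadence (imperfect authentic cadence): the second is a restatement, not a consequent, so this is a repeated phrase rather than a period.

repeated phrase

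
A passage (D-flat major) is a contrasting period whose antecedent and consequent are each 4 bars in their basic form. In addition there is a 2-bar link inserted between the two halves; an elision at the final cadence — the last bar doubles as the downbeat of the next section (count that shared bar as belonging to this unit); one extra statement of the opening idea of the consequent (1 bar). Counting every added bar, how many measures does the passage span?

Basic contrasting period: 4 + 4 = 8 bars.
8 (basic form) + 2 (link) + 1 (extra statement) = 11.
The elision shares a bar with the next section but does not change this unit's count.

11 measures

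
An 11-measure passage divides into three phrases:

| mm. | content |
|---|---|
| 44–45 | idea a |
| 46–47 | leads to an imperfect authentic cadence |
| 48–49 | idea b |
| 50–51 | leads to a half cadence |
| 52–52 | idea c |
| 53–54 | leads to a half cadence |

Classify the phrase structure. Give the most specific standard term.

The final phrase closes with a half cadence, which is not stronger than the preceding half cadence; the 3 phrases lack an overall antecedent–consequent design and so form a phrase group.

phrase group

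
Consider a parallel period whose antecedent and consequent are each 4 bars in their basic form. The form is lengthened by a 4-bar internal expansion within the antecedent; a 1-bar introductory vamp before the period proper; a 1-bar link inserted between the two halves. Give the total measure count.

14 measures

Basic parallel period: 4 + 4 = 8 bars.
8 (basic form) + 4 (internal expansion) + 1 (introduction) + 1 (link) = 14.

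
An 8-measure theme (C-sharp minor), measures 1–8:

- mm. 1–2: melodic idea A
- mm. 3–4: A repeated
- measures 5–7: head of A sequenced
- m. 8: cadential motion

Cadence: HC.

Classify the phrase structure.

sentence

Basic idea (mm. 1–2) + its repetition (mm. 3–4) form the presentation; fragmentation and cadence (measures 5-8) form the continuation — the 8-bar whole is a sentence.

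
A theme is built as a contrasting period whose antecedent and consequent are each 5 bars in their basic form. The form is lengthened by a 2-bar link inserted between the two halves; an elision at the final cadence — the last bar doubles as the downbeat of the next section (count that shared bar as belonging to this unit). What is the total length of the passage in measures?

12 measures

Basic contrasting period: 5 + 5 = 10 bars.
10 (basic form) + 2 (link) = 12.
The elision shares a bar with the next section but does not change this unit's count.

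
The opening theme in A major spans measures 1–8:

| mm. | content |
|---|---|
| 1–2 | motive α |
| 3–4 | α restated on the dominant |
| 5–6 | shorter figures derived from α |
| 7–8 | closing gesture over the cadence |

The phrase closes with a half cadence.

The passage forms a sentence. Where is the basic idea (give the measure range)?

The presentation of a sentence is the basic idea (measures 1–2) plus its repetition (bars 3–4); the basic idea is therefore mm. 1–2.

measures 1–2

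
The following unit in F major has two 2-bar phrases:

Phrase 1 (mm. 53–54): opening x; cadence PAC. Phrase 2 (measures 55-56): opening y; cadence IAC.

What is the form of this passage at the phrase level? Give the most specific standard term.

phrase group

The second phrase closes with an imperfect authentic cadence, which is not stronger than the first phrase's perfect authentic cadence; without a weak→strong cadential pair there is no antecedent–consequent relationship, so this is a phrase group rather than a period.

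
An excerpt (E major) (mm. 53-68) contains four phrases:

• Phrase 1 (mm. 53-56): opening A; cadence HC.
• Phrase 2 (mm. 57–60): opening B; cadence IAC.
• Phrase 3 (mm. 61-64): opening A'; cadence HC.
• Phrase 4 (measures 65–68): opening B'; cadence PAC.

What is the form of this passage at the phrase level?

Four phrases in two halves: the first half (mm. 53–60) ends with an imperfect authentic cadence, the second (bars 61–68) with a perfect authentic cadence — a large antecedent–consequent pair, i.e. a double period.
Phrase 3 begins with the same material as phrase 1, making it parallel.

parallel double period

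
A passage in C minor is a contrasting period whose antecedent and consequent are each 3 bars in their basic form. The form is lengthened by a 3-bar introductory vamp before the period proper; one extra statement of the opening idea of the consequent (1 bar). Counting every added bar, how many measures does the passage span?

Basic contrasting period: 3 + 3 = 6 bars.
6 (basic form) + 3 (introduction) + 1 (extra statement) = 10.

10 measures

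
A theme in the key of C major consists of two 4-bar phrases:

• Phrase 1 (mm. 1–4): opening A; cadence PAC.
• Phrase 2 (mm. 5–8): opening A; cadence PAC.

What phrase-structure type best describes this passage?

repeated phrase

Both phrases have the same opening (A) and the same cadence (perfect authentic cadence): the second is a restatement, not a consequent, so this is a repeated phrase rather than a period.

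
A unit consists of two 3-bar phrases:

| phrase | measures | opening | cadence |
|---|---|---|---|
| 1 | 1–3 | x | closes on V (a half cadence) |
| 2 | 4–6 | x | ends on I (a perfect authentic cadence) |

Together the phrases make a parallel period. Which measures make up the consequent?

measures 4–6

The phrase ending with the weaker cadence (half cadence) is the antecedent; the one ending more conclusively (perfect authentic cadence) is the consequent. The consequent is measures 4–6.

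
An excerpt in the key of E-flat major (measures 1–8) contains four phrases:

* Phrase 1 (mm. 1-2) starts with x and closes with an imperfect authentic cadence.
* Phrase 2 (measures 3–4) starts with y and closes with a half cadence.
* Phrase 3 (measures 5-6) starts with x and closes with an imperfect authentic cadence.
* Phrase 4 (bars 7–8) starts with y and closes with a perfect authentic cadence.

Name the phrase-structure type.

parallel double period

Four phrases in two halves: the first half (mm. 1–4) ends with a half cadence, the second (mm. 5-8) with a perfect authentic cadence — a large antecedent–consequent pair, i.e. a double period.
Phrase 3 begins with the same material as phrase 1, making it parallel.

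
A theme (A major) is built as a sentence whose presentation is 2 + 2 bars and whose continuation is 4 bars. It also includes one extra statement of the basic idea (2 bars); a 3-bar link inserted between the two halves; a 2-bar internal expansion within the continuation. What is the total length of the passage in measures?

15 measures

Basic sentence: 2 + 2 + 4 = 8 bars.
8 (basic form) + 2 (extra statement) + 3 (link) + 2 (internal expansion) = 15.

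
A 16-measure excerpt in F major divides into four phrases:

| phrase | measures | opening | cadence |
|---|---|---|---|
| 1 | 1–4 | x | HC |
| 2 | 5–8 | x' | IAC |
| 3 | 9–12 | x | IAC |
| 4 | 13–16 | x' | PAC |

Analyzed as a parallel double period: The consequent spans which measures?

In a double period the four phrases pair into a large antecedent (phrases 1–2, ending imperfect authentic cadence) and a large consequent (phrases 3–4, ending perfect authentic cadence). The consequent spans mm. 9-16.

measures 9–16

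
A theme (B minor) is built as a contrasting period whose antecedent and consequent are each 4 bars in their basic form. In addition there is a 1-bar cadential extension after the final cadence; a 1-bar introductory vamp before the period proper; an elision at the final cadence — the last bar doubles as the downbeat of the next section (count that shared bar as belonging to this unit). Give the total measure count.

10 measures

Basic contrasting period: 4 + 4 = 8 bars.
8 (basic form) + 1 (cadential extension) + 1 (introduction) = 10.
The elision shares a bar with the next section but does not change this unit's count.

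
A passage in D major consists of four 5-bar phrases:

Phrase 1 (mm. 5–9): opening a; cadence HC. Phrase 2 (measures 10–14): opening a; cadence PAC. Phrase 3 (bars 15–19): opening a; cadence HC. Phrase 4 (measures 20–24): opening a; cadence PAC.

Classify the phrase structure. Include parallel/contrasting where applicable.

repeated period

The cadence pattern HC–PAC–HC–PAC is weak–strong twice, and phrases 3–4 restate phrases 1–2: a period heard twice, not a double period (which would end weakly at phrase 2).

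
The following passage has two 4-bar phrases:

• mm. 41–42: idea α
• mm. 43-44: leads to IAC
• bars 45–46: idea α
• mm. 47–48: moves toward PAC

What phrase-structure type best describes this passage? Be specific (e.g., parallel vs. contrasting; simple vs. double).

Phrase 1 ends with an imperfect authentic cadence (weaker) and phrase 2 with a perfect authentic cadence (stronger): antecedent + consequent = a period.
The two phrases open with the same material (α / α), so the period is parallel.

parallel period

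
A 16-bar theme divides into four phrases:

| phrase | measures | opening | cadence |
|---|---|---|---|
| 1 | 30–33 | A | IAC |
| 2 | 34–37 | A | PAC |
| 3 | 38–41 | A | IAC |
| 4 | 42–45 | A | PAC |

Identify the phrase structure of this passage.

repeated period

The cadence pattern IAC–PAC–IAC–PAC is weak–strong twice, and phrases 3–4 restate phrases 1–2: a period heard twice, not a double period (which would end weakly at phrase 2).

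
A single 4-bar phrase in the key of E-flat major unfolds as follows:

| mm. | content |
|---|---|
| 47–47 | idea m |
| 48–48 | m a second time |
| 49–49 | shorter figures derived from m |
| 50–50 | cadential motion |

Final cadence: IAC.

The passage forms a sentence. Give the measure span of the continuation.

After the presentation (mm. 47-48), the continuation covers the fragmentation through the cadence: measures 49–50.

measures 49–50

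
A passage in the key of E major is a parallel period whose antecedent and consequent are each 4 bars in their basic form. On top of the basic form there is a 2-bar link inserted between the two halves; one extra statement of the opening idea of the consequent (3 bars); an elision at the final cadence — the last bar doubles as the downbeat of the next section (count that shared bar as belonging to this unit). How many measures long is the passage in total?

Basic parallel period: 4 + 4 = 8 bars.
8 (basic form) + 2 (link) + 3 (extra statement) = 13.
The elision shares a bar with the next section but does not change this unit's count.

13 measures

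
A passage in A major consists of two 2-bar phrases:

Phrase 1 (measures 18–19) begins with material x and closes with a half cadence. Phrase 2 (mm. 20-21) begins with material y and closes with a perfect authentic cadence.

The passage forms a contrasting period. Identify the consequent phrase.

phrase 2

The phrase ending with the weaker cadence (half cadence) is the antecedent; the one ending more conclusively (perfect authentic cadence) is the consequent. The consequent is phrase 2.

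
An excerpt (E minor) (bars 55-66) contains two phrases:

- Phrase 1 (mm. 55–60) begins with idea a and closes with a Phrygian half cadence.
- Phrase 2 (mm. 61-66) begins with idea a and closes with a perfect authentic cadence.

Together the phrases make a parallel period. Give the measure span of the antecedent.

The phrase ending with the weaker cadence (Phrygian half cadence) is the antecedent; the one ending more conclusively (perfect authentic cadence) is the consequent. The antecedent is measures 55–60.

measures 55–60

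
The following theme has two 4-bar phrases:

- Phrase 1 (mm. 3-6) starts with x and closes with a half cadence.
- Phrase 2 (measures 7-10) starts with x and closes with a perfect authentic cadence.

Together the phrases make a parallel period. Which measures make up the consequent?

The phrase ending with the weaker cadence (half cadence) is the antecedent; the one ending more conclusively (perfect authentic cadence) is the consequent. The consequent is measures 7–10.

measures 7–10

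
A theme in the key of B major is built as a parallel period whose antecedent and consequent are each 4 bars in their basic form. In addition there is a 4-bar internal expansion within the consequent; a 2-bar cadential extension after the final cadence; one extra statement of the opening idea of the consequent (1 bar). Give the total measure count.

15 measures

Basic parallel period: 4 + 4 = 8 bars.
8 (basic form) + 4 (internal expansion) + 2 (cadential extension) + 1 (extra statement) = 15.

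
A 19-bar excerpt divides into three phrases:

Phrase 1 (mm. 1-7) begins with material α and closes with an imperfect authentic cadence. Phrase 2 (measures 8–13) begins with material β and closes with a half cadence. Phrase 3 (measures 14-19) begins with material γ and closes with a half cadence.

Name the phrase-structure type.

phrase group

The final phrase closes with a half cadence, which is not stronger than the preceding half cadence; the 3 phrases lack an overall antecedent–consequent design and so form a phrase group.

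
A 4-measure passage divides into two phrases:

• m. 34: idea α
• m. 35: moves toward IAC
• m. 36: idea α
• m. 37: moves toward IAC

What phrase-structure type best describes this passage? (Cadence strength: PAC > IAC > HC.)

Both phrases have the same opening (α) and the same cadence (imperfect authentic cadence): the second is a restatement, not a consequent, so this is a repeated phrase rather than a period.

repeated phrase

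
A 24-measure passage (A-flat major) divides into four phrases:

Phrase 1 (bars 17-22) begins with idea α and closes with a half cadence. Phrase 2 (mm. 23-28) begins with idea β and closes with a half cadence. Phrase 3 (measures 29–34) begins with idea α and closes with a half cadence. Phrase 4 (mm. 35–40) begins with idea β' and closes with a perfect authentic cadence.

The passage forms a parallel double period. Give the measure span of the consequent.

In a double period the four phrases pair into a large antecedent (phrases 1–2, ending half cadence) and a large consequent (phrases 3–4, ending perfect authentic cadence). The consequent spans mm. 29–40.

measures 29–40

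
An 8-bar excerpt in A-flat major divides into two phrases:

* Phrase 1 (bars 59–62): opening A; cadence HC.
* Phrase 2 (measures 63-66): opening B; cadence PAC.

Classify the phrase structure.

contrasting period

Phrase 1 ends with a half cadence (weaker) and phrase 2 with a perfect authentic cadence (stronger): antecedent + consequent = a period.
The two phrases open with different material (A / B), so the period is contrasting.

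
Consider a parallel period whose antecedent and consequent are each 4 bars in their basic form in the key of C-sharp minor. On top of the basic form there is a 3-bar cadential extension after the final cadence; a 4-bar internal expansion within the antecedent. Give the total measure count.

Basic parallel period: 4 + 4 = 8 bars.
8 (basic form) + 3 (cadential extension) + 4 (internal expansion) = 15.

15 measures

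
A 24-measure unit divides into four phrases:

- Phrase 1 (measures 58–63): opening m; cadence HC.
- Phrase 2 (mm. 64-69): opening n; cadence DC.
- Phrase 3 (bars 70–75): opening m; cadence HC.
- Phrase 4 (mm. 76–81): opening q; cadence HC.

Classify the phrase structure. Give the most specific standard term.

phrase group

Phrase 4 ends with a half cadence, no stronger than phrase 2's deceptive cadence, so the four phrases do not form a double period; nor do phrases 3–4 duplicate 1–2, so it is not a repeated period. With no phrase reaching a conclusive cadence, the passage is a phrase group.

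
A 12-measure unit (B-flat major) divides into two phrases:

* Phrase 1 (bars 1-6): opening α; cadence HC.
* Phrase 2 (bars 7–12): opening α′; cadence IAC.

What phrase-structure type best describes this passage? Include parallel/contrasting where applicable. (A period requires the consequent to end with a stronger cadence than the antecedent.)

Phrase 1 ends with a half cadence (weaker) and phrase 2 with an imperfect authentic cadence (stronger): antecedent + consequent = a period.
The two phrases open with the same material (α / α′), so the period is parallel.

parallel period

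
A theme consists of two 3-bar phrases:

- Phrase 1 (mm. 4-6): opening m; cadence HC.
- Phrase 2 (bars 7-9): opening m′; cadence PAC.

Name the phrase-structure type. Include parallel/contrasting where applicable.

Phrase 1 ends with a half cadence (weaker) and phrase 2 with a perfect authentic cadence (stronger): antecedent + consequent = a period.
The two phrases open with the same material (m / m′), so the period is parallel.

parallel period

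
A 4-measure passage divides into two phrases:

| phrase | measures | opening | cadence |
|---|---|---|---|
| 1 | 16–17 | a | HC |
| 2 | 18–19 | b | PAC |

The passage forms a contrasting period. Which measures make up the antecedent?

The phrase ending with the weaker cadence (half cadence) is the antecedent; the one ending more conclusively (perfect authentic cadence) is the consequent. The antecedent is measures 16–17.

measures 16–17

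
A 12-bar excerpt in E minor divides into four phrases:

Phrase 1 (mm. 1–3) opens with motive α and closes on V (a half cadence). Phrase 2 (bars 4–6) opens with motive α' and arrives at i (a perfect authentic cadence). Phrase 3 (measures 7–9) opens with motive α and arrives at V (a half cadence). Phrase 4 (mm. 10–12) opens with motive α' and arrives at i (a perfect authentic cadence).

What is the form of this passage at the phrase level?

repeated period

The cadence pattern HC–PAC–HC–PAC is weak–strong twice, and phrases 3–4 restate phrases 1–2: a period heard twice, not a double period (which would end weakly at phrase 2).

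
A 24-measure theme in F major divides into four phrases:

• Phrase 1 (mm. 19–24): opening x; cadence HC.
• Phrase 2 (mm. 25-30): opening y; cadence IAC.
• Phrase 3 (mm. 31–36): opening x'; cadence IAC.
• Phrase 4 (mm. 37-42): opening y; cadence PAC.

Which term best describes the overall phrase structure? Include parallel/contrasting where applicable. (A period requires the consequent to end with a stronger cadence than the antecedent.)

Four phrases in two halves: the first half (mm. 19–30) ends with an imperfect authentic cadence, the second (measures 31–42) with a perfect authentic cadence — a large antecedent–consequent pair, i.e. a double period.
Phrase 3 begins with the same material as phrase 1, making it parallel.

parallel double period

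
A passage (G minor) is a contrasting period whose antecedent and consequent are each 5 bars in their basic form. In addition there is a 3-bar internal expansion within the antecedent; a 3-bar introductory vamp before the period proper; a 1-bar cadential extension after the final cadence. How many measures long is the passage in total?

Basic contrasting period: 5 + 5 = 10 bars.
10 (basic form) + 3 (internal expansion) + 3 (introduction) + 1 (cadential extension) = 17.

17 measures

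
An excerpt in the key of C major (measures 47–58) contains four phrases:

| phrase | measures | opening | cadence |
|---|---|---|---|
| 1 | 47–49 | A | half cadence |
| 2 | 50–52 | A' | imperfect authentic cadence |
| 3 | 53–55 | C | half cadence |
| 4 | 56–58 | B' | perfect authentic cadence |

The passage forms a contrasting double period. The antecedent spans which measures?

In a double period the four phrases pair into a large antecedent (phrases 1–2, ending imperfect authentic cadence) and a large consequent (phrases 3–4, ending perfect authentic cadence). The antecedent spans mm. 47–52.

measures 47–52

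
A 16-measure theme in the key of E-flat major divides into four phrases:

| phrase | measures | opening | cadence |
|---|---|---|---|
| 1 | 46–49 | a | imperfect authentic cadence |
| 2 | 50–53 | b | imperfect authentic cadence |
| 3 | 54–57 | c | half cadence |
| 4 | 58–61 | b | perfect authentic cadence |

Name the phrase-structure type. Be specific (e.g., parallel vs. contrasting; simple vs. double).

contrasting double period

Four phrases in two halves: the first half (bars 46–53) ends with an imperfect authentic cadence, the second (bars 54–61) with a perfect authentic cadence — a large antecedent–consequent pair, i.e. a double period.
Phrase 3 begins with different material from phrase 1, making it contrasting.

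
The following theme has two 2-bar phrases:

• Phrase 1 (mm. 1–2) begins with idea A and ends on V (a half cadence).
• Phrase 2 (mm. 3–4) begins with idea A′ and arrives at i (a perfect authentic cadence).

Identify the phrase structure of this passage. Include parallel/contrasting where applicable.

Phrase 1 ends with a half cadence (weaker) and phrase 2 with a perfect authentic cadence (stronger): antecedent + consequent = a period.
The two phrases open with the same material (A / A′), so the period is parallel.

parallel period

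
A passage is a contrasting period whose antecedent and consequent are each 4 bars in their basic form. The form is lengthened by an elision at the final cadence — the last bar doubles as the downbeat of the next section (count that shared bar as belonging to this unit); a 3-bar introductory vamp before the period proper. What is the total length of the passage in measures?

11 measures

Basic contrasting period: 4 + 4 = 8 bars.
8 (basic form) + 3 (introduction) = 11.
The elision shares a bar with the next section but does not change this unit's count.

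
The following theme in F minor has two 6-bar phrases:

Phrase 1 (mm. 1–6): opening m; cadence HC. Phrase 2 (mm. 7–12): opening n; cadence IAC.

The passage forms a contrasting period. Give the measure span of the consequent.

The phrase ending with the weaker cadence (half cadence) is the antecedent; the one ending more conclusively (imperfect authentic cadence) is the consequent. The consequent is measures 7–12.

measures 7–12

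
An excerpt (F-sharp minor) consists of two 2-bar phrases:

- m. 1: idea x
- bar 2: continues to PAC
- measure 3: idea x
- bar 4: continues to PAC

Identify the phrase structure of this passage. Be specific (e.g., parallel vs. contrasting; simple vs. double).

repeated phrase

Both phrases have the same opening (x) and the same cadence (perfect authentic cadence): the second is a restatement, not a consequent, so this is a repeated phrase rather than a period.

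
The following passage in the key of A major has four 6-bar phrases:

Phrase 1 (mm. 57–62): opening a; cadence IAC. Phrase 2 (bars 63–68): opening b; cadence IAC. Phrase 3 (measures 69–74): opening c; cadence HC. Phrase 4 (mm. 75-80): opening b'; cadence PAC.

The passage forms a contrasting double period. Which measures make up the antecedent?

In a double period the first pair of phrases (ending imperfect authentic cadence) is the large antecedent and the second pair (ending perfect authentic cadence) is the large consequent; the antecedent is measures 57–68.

measures 57–68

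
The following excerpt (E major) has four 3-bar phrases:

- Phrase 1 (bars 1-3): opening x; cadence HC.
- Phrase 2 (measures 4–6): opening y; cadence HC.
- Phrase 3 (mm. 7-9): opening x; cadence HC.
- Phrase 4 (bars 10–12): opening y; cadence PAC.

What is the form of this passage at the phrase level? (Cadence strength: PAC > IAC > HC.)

parallel double period

Four phrases in two halves: the first half (mm. 1–6) ends with a half cadence, the second (mm. 7–12) with a perfect authentic cadence — a large antecedent–consequent pair, i.e. a double period.
Phrase 3 begins with the same material as phrase 1, making it parallel.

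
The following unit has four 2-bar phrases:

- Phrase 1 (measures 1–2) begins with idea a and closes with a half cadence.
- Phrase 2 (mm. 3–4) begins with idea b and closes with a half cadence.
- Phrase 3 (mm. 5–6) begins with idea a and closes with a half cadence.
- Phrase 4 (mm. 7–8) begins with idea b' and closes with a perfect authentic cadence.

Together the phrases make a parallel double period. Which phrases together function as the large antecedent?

In a double period the first pair of phrases (ending half cadence) is the large antecedent and the second pair (ending perfect authentic cadence) is the large consequent; the antecedent is phrases 1 and 2.

phrases 1 and 2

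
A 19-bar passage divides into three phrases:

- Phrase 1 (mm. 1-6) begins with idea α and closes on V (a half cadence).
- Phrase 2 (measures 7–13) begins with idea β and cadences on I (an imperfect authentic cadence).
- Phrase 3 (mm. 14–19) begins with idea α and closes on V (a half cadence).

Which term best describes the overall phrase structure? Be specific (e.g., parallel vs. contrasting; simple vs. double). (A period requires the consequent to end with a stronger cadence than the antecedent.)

phrase group

The final phrase closes with a half cadence, which is not stronger than the preceding imperfect authentic cadence; the 3 phrases lack an overall antecedent–consequent design and so form a phrase group.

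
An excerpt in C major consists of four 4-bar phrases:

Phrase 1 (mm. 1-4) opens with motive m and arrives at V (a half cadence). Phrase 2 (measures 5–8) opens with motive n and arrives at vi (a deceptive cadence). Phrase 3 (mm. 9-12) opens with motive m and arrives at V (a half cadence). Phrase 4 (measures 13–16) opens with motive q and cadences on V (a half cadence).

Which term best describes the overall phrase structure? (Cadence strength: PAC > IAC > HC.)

Phrase 4 ends with a half cadence, no stronger than phrase 2's deceptive cadence, so the four phrases do not form a double period; nor do phrases 3–4 duplicate 1–2, so it is not a repeated period. With no phrase reaching a conclusive cadence, the passage is a phrase group.

phrase group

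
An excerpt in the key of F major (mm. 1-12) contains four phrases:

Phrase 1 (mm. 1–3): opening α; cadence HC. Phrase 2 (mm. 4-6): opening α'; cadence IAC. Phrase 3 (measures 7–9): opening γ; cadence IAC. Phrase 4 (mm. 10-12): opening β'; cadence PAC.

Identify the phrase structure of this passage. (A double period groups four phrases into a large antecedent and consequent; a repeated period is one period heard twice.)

contrasting double period

Four phrases in two halves: the first half (mm. 1-6) ends with an imperfect authentic cadence, the second (bars 7-12) with a perfect authentic cadence — a large antecedent–consequent pair, i.e. a double period.
Phrase 3 begins with different material from phrase 1, making it contrasting.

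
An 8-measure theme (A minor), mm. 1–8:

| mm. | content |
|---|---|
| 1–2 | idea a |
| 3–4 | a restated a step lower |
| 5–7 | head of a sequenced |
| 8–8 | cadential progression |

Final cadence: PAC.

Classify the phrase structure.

sentence

Basic idea (measures 1–2) + its repetition (bars 3–4) form the presentation; fragmentation and cadence (bars 5-8) form the continuation — the 8-bar whole is a sentence.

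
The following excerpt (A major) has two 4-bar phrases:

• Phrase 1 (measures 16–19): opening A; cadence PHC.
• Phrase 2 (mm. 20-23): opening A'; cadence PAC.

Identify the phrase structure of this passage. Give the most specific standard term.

Phrase 1 ends with a Phrygian half cadence (weaker) and phrase 2 with a perfect authentic cadence (stronger): antecedent + consequent = a period.
The two phrases open with the same material (A / A'), so the period is parallel.

parallel period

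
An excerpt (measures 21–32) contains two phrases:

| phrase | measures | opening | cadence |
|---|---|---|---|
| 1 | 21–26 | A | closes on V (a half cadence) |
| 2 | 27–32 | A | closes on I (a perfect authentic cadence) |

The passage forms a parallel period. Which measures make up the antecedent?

measures 21–26

The phrase ending with the weaker cadence (half cadence) is the antecedent; the one ending more conclusively (perfect authentic cadence) is the consequent. The antecedent is measures 21–26.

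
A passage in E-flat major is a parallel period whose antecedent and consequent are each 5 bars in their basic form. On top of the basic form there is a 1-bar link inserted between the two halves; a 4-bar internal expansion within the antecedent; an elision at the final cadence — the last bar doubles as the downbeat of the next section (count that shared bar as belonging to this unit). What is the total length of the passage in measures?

Basic parallel period: 5 + 5 = 10 bars.
10 (basic form) + 1 (link) + 4 (internal expansion) = 15.
The elision shares a bar with the next section but does not change this unit's count.

15 measures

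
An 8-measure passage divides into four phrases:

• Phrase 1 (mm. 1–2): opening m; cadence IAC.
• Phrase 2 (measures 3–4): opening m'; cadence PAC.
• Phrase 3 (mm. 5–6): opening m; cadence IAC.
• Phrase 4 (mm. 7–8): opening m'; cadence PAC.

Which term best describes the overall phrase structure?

repeated period

The cadence pattern IAC–PAC–IAC–PAC is weak–strong twice, and phrases 3–4 restate phrases 1–2: a period heard twice, not a double period (which would end weakly at phrase 2).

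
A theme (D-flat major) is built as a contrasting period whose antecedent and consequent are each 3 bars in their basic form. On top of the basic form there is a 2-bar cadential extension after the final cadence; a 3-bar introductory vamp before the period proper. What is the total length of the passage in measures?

Basic contrasting period: 3 + 3 = 6 bars.
6 (basic form) + 2 (cadential extension) + 3 (introduction) = 11.

11 measures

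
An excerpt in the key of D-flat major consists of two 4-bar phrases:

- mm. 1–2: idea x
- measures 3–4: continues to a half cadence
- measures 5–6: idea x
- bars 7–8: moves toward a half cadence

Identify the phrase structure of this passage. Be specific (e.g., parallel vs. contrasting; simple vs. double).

Both phrases have the same opening (x) and the same cadence (half cadence): the second is a restatement, not a consequent, so this is a repeated phrase rather than a period.

repeated phrase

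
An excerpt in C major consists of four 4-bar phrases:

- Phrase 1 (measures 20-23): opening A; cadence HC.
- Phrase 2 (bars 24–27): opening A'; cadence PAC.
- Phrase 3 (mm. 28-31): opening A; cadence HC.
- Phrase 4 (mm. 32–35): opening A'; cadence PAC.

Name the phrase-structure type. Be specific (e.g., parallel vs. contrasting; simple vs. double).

repeated period

The cadence pattern HC–PAC–HC–PAC is weak–strong twice, and phrases 3–4 restate phrases 1–2: a period heard twice, not a double period (which would end weakly at phrase 2).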